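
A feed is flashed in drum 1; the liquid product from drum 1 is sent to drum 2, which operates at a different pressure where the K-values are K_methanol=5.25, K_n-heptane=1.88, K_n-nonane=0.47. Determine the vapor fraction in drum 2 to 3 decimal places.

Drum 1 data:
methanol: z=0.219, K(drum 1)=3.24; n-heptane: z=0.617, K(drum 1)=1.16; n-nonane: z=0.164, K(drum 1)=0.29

Drum 1:
Material balance + equilibrium reduce to Σ zᵢ(Kᵢ−1)/(1+ψ₁(Kᵢ−1)) = 0.
Check two-phase: ΣzᵢKᵢ = 1.473 > 1 and Σzᵢ/Kᵢ = 1.165 > 1, so g(0) = 0.473 > 0 and g(1) = -0.165 < 0.
Iterate (Newton) starting at ψ₁ = 0.5:
  ψ₁ = 0.500: g = 0.1423, g' = -0.457 → ψ₁ = 0.811
  ψ₁ = 0.811: g = -0.0133, g' = -0.611 → ψ₁ = 0.790
  ψ₁ = 0.790: g = -0.0003, g' = -0.584 → ψ₁ = 0.789
Converged at ψ₁ = 0.789.
Drum-1 compositions:
  methanol: x = 0.079, y = 0.256
  n-heptane: x = 0.548, y = 0.635
  n-nonane: x = 0.373, y = 0.108
Drum-2 feed = drum-1 liquid: z₂ = (0.0791, 0.5478, 0.3731).
Drum 2:
Let ψ₂ = V/F and solve Σ zᵢ(Kᵢ−1)/(1+ψ₂(Kᵢ−1)) = 0.
Feasibility: ΣzᵢKᵢ = 1.621, Σzᵢ/Kᵢ = 1.100 — both > 1, two phases present.
Newton iteration, ψ₂⁰ = 0.5:
  ψ₂ = 0.500: g = 0.1734, g' = -0.545 → ψ₂ = 0.818
  ψ₂ = 0.818: g = 0.0063, g' = -0.541 → ψ₂ = 0.830
Converged at ψ₂ = 0.830.
  methanol: x = 0.017, y = 0.092
  n-heptane: x = 0.317, y = 0.595
  n-nonane: x = 0.666, y = 0.313

V/F (drum 2) = 0.830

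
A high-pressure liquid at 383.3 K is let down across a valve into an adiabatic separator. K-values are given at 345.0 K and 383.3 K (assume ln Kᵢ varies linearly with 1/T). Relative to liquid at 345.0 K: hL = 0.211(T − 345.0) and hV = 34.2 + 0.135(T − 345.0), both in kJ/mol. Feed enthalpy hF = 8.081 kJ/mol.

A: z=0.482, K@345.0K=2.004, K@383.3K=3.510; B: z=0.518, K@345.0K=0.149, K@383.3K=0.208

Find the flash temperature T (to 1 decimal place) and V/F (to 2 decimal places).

Adiabatic flash: solve Rachford–Rice at each trial T, then check hF = ψ·hV(T) + (1−ψ)·hL(T).
  T = 345.0 K: K = (2.004, 0.149), RR gives ψ = 0.050, H_out = 1.726 kJ/mol
  T = 383.3 K: K = (3.510, 0.208), RR gives ψ = 0.402, H_out = 20.666 kJ/mol
  T = 364.1 K: K = (2.690, 0.178), RR gives ψ = 0.279, H_out = 13.182 kJ/mol
  T = 354.6 K: K = (2.333, 0.163), RR gives ψ = 0.187, H_out = 8.292 kJ/mol
  T = 349.8 K: K = (2.164, 0.156), RR gives ψ = 0.126, H_out = 5.283 kJ/mol
  T = 352.2 K: K = (2.247, 0.160), RR gives ψ = 0.158, H_out = 6.845 kJ/mol
  T = 353.4 K: K = (2.290, 0.161), RR gives ψ = 0.173, H_out = 7.582 kJ/mol
Linear interpolation between T = 353.4 (H_out = 7.582) and T = 354.6 (H_out = 8.292) on hF = 8.081 gives T ≈ 354.2 K, at which ψ = 0.18.

T = 354.2 K, V/F = 0.18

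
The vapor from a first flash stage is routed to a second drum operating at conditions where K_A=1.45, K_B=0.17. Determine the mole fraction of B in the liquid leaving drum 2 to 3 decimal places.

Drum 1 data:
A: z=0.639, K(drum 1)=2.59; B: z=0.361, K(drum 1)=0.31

x_B (drum 2) = 0.352

Drum 1:
Let ψ₁ = V/F and solve Σ zᵢ(Kᵢ−1)/(1+ψ₁(Kᵢ−1)) = 0.
Feasibility: ΣzᵢKᵢ = 1.767, Σzᵢ/Kᵢ = 1.411 — both > 1, two phases present.
Iterate (Newton) starting at ψ₁ = 0.56:
  ψ₁ = 0.560: g = 0.1315, g' = -0.909 → ψ₁ = 0.705
  ψ₁ = 0.705: g = -0.0057, g' = -1.010 → ψ₁ = 0.699
Converged at ψ₁ = 0.699.
Drum-1 compositions:
  A: x = 0.303, y = 0.784
  B: x = 0.697, y = 0.216
Drum-2 feed = drum-1 vapor: z₂ = (0.7838, 0.2162).
Drum 2:
Let ψ₂ = V/F and solve Σ zᵢ(Kᵢ−1)/(1+ψ₂(Kᵢ−1)) = 0.
Check two-phase: ΣzᵢKᵢ = 1.173 > 1 and Σzᵢ/Kᵢ = 1.812 > 1, so g(0) = 0.173 > 0 and g(1) = -0.812 < 0.
Iterate (Newton) starting at ψ₂ = 0.5:
  ψ₂ = 0.500: g = -0.0188, g' = -0.541 → ψ₂ = 0.465
  ψ₂ = 0.465: g = -0.0007, g' = -0.504 → ψ₂ = 0.464
Converged at ψ₂ = 0.464.
  A: x = 0.648, y = 0.940
  B: x = 0.352, y = 0.060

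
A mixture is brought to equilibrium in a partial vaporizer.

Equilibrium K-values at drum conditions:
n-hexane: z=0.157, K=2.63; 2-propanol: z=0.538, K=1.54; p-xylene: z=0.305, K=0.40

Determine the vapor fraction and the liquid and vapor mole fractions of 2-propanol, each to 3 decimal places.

ψ = 0.729, x_2-propanol = 0.386, y_2-propanol = 0.594

Newton–Raphson from ψ = 0.58:
  ψ = 0.580: g = 0.0721, g' = -0.459 → ψ = 0.737
  ψ = 0.737: g = -0.0040, g' = -0.519 → ψ = 0.729
Converged at ψ = 0.729.
Compositions from xᵢ = zᵢ/(1+ψ(Kᵢ−1)), yᵢ = Kᵢxᵢ:
  n-hexane: x = 0.072, y = 0.189
  2-propanol: x = 0.386, y = 0.594
  p-xylene: x = 0.542, y = 0.217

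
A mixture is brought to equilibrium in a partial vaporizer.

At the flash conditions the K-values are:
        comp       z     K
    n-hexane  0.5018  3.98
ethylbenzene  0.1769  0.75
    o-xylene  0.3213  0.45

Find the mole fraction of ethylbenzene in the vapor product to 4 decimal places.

Iterate (Newton) starting at V/F = 0.6:
  V/F = 0.6000: g = 0.22057, g' = -0.8051 → V/F = 0.8740
  V/F = 0.8740: g = 0.01800, g' = -0.7215 → V/F = 0.8989
  V/F = 0.8989: g = -0.00007, g' = -0.7279 → V/F = 0.8988
Converged at V/F = 0.8988.
Compositions from xᵢ = zᵢ/(1+V/F(Kᵢ−1)), yᵢ = Kᵢxᵢ:
  n-hexane: x = 0.1364, y = 0.5429
  ethylbenzene: x = 0.2282, y = 0.1711
  o-xylene: x = 0.6354, y = 0.2859

y_ethylbenzene = 0.1711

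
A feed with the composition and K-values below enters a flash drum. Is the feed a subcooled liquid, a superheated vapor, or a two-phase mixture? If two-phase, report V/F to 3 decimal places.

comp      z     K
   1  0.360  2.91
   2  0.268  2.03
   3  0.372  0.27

two-phase, V/F = 0.608

ΣzᵢKᵢ = 1.692; Σzᵢ/Kᵢ = 1.634.
Both exceed 1, so a two-phase solution exists.
Let ψ = V/F and solve Σ zᵢ(Kᵢ−1)/(1+ψ(Kᵢ−1)) = 0.
Iterate (Newton) starting at ψ = 0.34:
  ψ = 0.340: g = 0.2601, g' = -0.989 → ψ = 0.603
  ψ = 0.603: g = 0.0049, g' = -1.024 → ψ = 0.608
Converged at ψ = 0.608.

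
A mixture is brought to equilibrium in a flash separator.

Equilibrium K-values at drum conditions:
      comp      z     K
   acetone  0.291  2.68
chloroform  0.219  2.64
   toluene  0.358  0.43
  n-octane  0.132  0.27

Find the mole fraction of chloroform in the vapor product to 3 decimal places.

y_chloroform = 0.309

Let β = V/F and solve Σ zᵢ(Kᵢ−1)/(1+β(Kᵢ−1)) = 0.
g(0) = ΣzᵢKᵢ − 1 = 0.548 and g(1) = 1 − Σzᵢ/Kᵢ = -0.513, so a root lies in (0, 1).
Newton–Raphson from β = 0.5:
  β = 0.500: g = 0.0259, g' = -0.822 → β = 0.531
Converged at β = 0.531.
Compositions from xᵢ = zᵢ/(1+β(Kᵢ−1)), yᵢ = Kᵢxᵢ:
  acetone: x = 0.154, y = 0.412
  chloroform: x = 0.117, y = 0.309
  toluene: x = 0.514, y = 0.221
  n-octane: x = 0.216, y = 0.058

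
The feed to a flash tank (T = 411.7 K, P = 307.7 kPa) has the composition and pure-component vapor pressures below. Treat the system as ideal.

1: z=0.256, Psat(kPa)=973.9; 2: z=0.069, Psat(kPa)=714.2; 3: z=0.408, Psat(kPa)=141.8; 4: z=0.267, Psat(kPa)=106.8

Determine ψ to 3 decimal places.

ψ = 0.212

Raoult's law: Kᵢ = Pᵢˢᵃᵗ/P = Pᵢˢᵃᵗ/307.7.
  K_1 = 973.9/307.7 = 3.16510, K_2 = 714.2/307.7 = 2.32109, K_3 = 141.8/307.7 = 0.46084, K_4 = 106.8/307.7 = 0.34709
Rachford–Rice: g(ψ) = Σ zᵢ(Kᵢ−1)/(1+ψ(Kᵢ−1)) = 0.
g(0) = ΣzᵢKᵢ − 1 = 0.251 and g(1) = 1 − Σzᵢ/Kᵢ = -0.765, so a root lies in (0, 1).
Iterate (Newton) starting at ψ = 0.5:
  ψ = 0.500: g = -0.2389, g' = -0.794 → ψ = 0.199
  ψ = 0.199: g = 0.0129, g' = -0.961 → ψ = 0.212
Converged at ψ = 0.212.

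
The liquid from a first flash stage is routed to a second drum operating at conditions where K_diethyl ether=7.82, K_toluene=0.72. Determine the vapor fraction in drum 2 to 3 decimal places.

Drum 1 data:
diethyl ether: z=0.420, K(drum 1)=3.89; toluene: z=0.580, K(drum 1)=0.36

V/F (drum 2) = 0.527

Drum 1:
Iterate (Newton) starting at ψ₁ = 0.5:
  ψ₁ = 0.500: g = -0.0494, g' = -1.101 → ψ₁ = 0.455
  ψ₁ = 0.455: g = 0.0005, g' = -1.127 → ψ₁ = 0.456
Converged at ψ₁ = 0.456.
Drum-1 compositions:
  diethyl ether: x = 0.181, y = 0.705
  toluene: x = 0.819, y = 0.295
Drum-2 feed = drum-1 liquid: z₂ = (0.1813, 0.8187).
Drum 2:
Let ψ₂ = V/F and solve Σ zᵢ(Kᵢ−1)/(1+ψ₂(Kᵢ−1)) = 0.
Feasibility: ΣzᵢKᵢ = 2.007, Σzᵢ/Kᵢ = 1.160 — both > 1, two phases present.
Newton iteration, ψ₂⁰ = 0.7:
  ψ₂ = 0.700: g = -0.0710, g' = -0.352 → ψ₂ = 0.499
  ψ₂ = 0.499: g = 0.0146, g' = -0.522 → ψ₂ = 0.526
  ψ₂ = 0.526: g = 0.0005, g' = -0.488 → ψ₂ = 0.527
Converged at ψ₂ = 0.527.
  diethyl ether: x = 0.039, y = 0.308
  toluene: x = 0.961, y = 0.692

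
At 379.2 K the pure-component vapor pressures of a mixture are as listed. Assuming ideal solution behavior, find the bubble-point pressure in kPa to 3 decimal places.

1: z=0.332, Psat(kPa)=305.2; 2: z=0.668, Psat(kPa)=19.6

At the bubble point ψ → 0, so ΣzᵢKᵢ = 1 with Kᵢ = Pᵢˢᵃᵗ/P ⇒ P = ΣzᵢPᵢˢᵃᵗ.
P = 0.332·305.2 + 0.668·19.6 = 114.419 kPa

Pbub = 114.419 kPa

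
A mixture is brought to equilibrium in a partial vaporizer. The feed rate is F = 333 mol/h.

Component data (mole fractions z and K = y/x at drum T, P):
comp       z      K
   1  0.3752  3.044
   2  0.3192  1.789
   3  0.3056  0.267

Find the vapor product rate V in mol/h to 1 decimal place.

Material balance + equilibrium reduce to Σ zᵢ(Kᵢ−1)/(1+β(Kᵢ−1)) = 0.
g(0) = ΣzᵢKᵢ − 1 = 0.7948 and g(1) = 1 − Σzᵢ/Kᵢ = -0.4463, so a root lies in (0, 1).
Iterate (Newton) starting at β = 0.57:
  β = 0.5700: g = 0.14318, g' = -0.9134 → β = 0.7268
  β = 0.7268: g = -0.01075, g' = -1.0860 → β = 0.7169
  β = 0.7169: g = -0.00009, g' = -1.0681 → β = 0.7168
Converged at β = 0.7168.
Then V = β·F = 0.7168·333 = 238.7 mol/h and L = F − V = 94.3 mol/h.

V = 238.7 mol/h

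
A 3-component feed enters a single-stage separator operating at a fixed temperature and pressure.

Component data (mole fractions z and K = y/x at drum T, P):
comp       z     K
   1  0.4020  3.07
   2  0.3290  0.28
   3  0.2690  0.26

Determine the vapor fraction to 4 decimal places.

Rachford–Rice: g(ψ) = Σ zᵢ(Kᵢ−1)/(1+ψ(Kᵢ−1)) = 0.
g(0) = ΣzᵢKᵢ − 1 = 0.3962 and g(1) = 1 − Σzᵢ/Kᵢ = -1.3406, so a root lies in (0, 1).
Newton–Raphson from ψ = 0.5:
  ψ = 0.5000: g = -0.27718, g' = -1.2035 → ψ = 0.2697
  ψ = 0.2697: g = -0.00863, g' = -1.2020 → ψ = 0.2625
Converged at ψ = 0.2625.

ψ = 0.2625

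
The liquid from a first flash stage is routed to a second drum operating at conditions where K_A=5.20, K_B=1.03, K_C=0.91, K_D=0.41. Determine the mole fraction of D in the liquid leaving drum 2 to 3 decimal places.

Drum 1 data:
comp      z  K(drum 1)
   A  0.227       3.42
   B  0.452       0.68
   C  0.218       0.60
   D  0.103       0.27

Drum 1:
Rachford–Rice: g(ψ₁) = Σ zᵢ(Kᵢ−1)/(1+ψ₁(Kᵢ−1)) = 0.
Check two-phase: ΣzᵢKᵢ = 1.242 > 1 and Σzᵢ/Kᵢ = 1.476 > 1, so g(0) = 0.242 > 0 and g(1) = -0.476 < 0.
Newton–Raphson from ψ₁ = 0.5:
  ψ₁ = 0.500: g = -0.1510, g' = -0.528 → ψ₁ = 0.214
  ψ₁ = 0.214: g = 0.0220, g' = -0.749 → ψ₁ = 0.244
  ψ₁ = 0.244: g = 0.0007, g' = -0.705 → ψ₁ = 0.245
Converged at ψ₁ = 0.245.
Drum-1 compositions:
  A: x = 0.143, y = 0.488
  B: x = 0.490, y = 0.333
  C: x = 0.242, y = 0.145
  D: x = 0.125, y = 0.034
Drum-2 feed = drum-1 liquid: z₂ = (0.1426, 0.4904, 0.2416, 0.1254).
Drum 2:
Let ψ₂ = V/F and solve Σ zᵢ(Kᵢ−1)/(1+ψ₂(Kᵢ−1)) = 0.
Check two-phase: ΣzᵢKᵢ = 1.518 > 1 and Σzᵢ/Kᵢ = 1.075 > 1, so g(0) = 0.518 > 0 and g(1) = -0.075 < 0.
Newton–Raphson from ψ₂ = 0.41:
  ψ₂ = 0.410: g = 0.1144, g' = -0.418 → ψ₂ = 0.684
  ψ₂ = 0.684: g = 0.0220, g' = -0.293 → ψ₂ = 0.759
Converged at ψ₂ = 0.759.
  A: x = 0.034, y = 0.177
  B: x = 0.479, y = 0.494
  C: x = 0.259, y = 0.236
  D: x = 0.227, y = 0.093

x_D (drum 2) = 0.227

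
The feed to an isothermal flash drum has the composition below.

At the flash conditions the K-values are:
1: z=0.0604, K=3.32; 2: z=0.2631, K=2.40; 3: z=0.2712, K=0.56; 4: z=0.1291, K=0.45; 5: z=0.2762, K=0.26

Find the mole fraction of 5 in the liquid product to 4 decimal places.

Rachford–Rice: g(V/F) = Σ zᵢ(Kᵢ−1)/(1+V/F(Kᵢ−1)) = 0.
Feasibility: ΣzᵢKᵢ = 1.1137, Σzᵢ/Kᵢ = 1.9613 — both > 1, two phases present.
Newton–Raphson from V/F = 0.5:
  V/F = 0.5000: g = -0.29380, g' = -0.7898 → V/F = 0.1280
  V/F = 0.1280: g = -0.00819, g' = -0.8528 → V/F = 0.1184
  V/F = 0.1184: g = 0.00005, g' = -0.8644 → V/F = 0.1185
Converged at V/F = 0.1185.
Compositions from xᵢ = zᵢ/(1+V/F(Kᵢ−1)), yᵢ = Kᵢxᵢ:
  1: x = 0.0474, y = 0.1573
  2: x = 0.2257, y = 0.5416
  3: x = 0.2861, y = 0.1602
  4: x = 0.1381, y = 0.0621
  5: x = 0.3027, y = 0.0787

x_5 = 0.3027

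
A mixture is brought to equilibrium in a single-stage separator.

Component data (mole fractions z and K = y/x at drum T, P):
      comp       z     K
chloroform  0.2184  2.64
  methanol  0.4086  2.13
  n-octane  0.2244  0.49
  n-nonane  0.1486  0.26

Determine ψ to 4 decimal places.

Let ψ = V/F and solve Σ zᵢ(Kᵢ−1)/(1+ψ(Kᵢ−1)) = 0.
Check two-phase: ΣzᵢKᵢ = 1.5955 > 1 and Σzᵢ/Kᵢ = 1.3041 > 1, so g(0) = 0.5955 > 0 and g(1) = -0.3041 < 0.
Newton–Raphson from ψ = 0.5:
  ψ = 0.5000: g = 0.16367, g' = -0.7005 → ψ = 0.7336
  ψ = 0.7336: g = -0.00840, g' = -0.8154 → ψ = 0.7233
  ψ = 0.7233: g = -0.00006, g' = -0.8042 → ψ = 0.7232
Converged at ψ = 0.7232.

ψ = 0.7232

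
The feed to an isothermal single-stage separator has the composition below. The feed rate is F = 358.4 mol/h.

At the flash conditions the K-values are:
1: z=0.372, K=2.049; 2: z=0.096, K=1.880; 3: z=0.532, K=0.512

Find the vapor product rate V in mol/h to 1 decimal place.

V = 155.5 mol/h

Rachford–Rice: g(V/F) = Σ zᵢ(Kᵢ−1)/(1+V/F(Kᵢ−1)) = 0.
Check two-phase: ΣzᵢKᵢ = 1.215 > 1 and Σzᵢ/Kᵢ = 1.272 > 1, so g(0) = 0.215 > 0 and g(1) = -0.272 < 0.
Iterate (Newton) starting at V/F = 0.47:
  V/F = 0.470: g = -0.0158, g' = -0.434 → V/F = 0.434
Converged at V/F = 0.434.
Then V = V/F·F = 0.4338·358.4 = 155.5 mol/h and L = F − V = 202.9 mol/h.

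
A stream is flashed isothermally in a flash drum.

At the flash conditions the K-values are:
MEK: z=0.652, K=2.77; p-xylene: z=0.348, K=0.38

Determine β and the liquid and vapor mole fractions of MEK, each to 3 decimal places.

β = 0.855, x_MEK = 0.259, y_MEK = 0.719

Material balance + equilibrium reduce to Σ zᵢ(Kᵢ−1)/(1+β(Kᵢ−1)) = 0.
g(0) = ΣzᵢKᵢ − 1 = 0.938 and g(1) = 1 − Σzᵢ/Kᵢ = -0.151, so a root lies in (0, 1).
Binary case is linear: z₁(K₁−1)(1+β(K₂−1)) + z₂(K₂−1)(1+β(K₁−1)) = 0
⇒ β = [z₁(K₁−1)+z₂(K₂−1)] / [−(K₁−1)(K₂−1)] = 0.9383/1.0974 = 0.855
Compositions from xᵢ = zᵢ/(1+β(Kᵢ−1)), yᵢ = Kᵢxᵢ:
  MEK: x = 0.259, y = 0.719
  p-xylene: x = 0.741, y = 0.281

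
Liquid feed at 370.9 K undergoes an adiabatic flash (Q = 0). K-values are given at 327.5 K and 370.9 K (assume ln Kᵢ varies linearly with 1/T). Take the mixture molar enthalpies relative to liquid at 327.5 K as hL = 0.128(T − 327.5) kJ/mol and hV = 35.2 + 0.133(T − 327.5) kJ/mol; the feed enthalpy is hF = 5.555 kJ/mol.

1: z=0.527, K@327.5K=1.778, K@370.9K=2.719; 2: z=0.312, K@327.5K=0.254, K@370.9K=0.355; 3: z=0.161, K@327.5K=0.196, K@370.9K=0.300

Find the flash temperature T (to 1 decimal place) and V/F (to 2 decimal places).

T = 331.4 K, V/F = 0.14

Adiabatic flash: solve Rachford–Rice at each trial T, then check hF = ψ·hV(T) + (1−ψ)·hL(T).
  T = 327.5 K: K = (1.778, 0.254, 0.196), RR gives ψ = 0.080, H_out = 2.823 kJ/mol
  T = 370.9 K: K = (2.719, 0.355, 0.300), RR gives ψ = 0.518, H_out = 23.908 kJ/mol
  T = 349.2 K: K = (2.228, 0.303, 0.246), RR gives ψ = 0.350, H_out = 15.144 kJ/mol
  T = 338.4 K: K = (1.999, 0.279, 0.220), RR gives ψ = 0.237, H_out = 9.752 kJ/mol
  T = 332.9 K: K = (1.886, 0.266, 0.208), RR gives ψ = 0.165, H_out = 6.507 kJ/mol
  T = 330.2 K: K = (1.832, 0.260, 0.202), RR gives ψ = 0.125, H_out = 4.738 kJ/mol
  T = 331.5 K: K = (1.858, 0.263, 0.205), RR gives ψ = 0.145, H_out = 5.607 kJ/mol
Linear interpolation between T = 330.2 (H_out = 4.738) and T = 331.5 (H_out = 5.607) on hF = 5.555 gives T ≈ 331.4 K, at which ψ = 0.14.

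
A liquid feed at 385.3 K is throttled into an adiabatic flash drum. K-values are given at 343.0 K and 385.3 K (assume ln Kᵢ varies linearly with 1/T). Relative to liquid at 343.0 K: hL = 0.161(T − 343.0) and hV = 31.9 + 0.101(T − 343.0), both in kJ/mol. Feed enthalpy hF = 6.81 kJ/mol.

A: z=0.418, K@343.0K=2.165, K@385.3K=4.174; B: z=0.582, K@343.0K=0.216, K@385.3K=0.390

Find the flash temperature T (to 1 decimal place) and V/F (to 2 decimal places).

Adiabatic flash: solve Rachford–Rice at each trial T, then check hF = ψ·hV(T) + (1−ψ)·hL(T).
  T = 343.0 K: K = (2.165, 0.216), RR gives ψ = 0.034, H_out = 1.072 kJ/mol
  T = 385.3 K: K = (4.174, 0.390), RR gives ψ = 0.502, H_out = 21.547 kJ/mol
  T = 364.1 K: K = (3.062, 0.295), RR gives ψ = 0.311, H_out = 12.914 kJ/mol
  T = 353.6 K: K = (2.590, 0.254), RR gives ψ = 0.194, H_out = 7.777 kJ/mol
  T = 348.3 K: K = (2.371, 0.234), RR gives ψ = 0.122, H_out = 4.693 kJ/mol
  T = 351.0 K: K = (2.481, 0.244), RR gives ψ = 0.160, H_out = 6.318 kJ/mol
  T = 352.3 K: K = (2.535, 0.249), RR gives ψ = 0.177, H_out = 7.059 kJ/mol
Linear interpolation between T = 351.0 (H_out = 6.318) and T = 352.3 (H_out = 7.059) on hF = 6.81 gives T ≈ 351.9 K, at which ψ = 0.17.

T = 351.9 K, V/F = 0.17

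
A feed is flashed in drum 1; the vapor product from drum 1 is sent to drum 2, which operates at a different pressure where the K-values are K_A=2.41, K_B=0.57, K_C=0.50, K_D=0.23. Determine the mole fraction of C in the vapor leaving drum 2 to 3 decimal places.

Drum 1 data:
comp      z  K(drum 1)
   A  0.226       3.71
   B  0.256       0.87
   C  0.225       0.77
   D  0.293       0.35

Drum 1:
Let ψ₁ = V/F and solve Σ zᵢ(Kᵢ−1)/(1+ψ₁(Kᵢ−1)) = 0.
g(0) = ΣzᵢKᵢ − 1 = 0.337 and g(1) = 1 − Σzᵢ/Kᵢ = -0.485, so a root lies in (0, 1).
Newton iteration, ψ₁⁰ = 0.64:
  ψ₁ = 0.640: g = -0.1991, g' = -0.606 → ψ₁ = 0.312
  ψ₁ = 0.312: g = 0.0027, g' = -0.701 → ψ₁ = 0.316
Converged at ψ₁ = 0.316.
Drum-1 compositions:
  A: x = 0.122, y = 0.452
  B: x = 0.267, y = 0.232
  C: x = 0.243, y = 0.187
  D: x = 0.369, y = 0.129
Drum-2 feed = drum-1 vapor: z₂ = (0.4519, 0.2322, 0.1868, 0.1290).
Drum 2:
Let ψ₂ = V/F and solve Σ zᵢ(Kᵢ−1)/(1+ψ₂(Kᵢ−1)) = 0.
Check two-phase: ΣzᵢKᵢ = 1.345 > 1 and Σzᵢ/Kᵢ = 1.530 > 1, so g(0) = 0.345 > 0 and g(1) = -0.530 < 0.
Newton iteration, ψ₂⁰ = 0.5:
  ψ₂ = 0.500: g = -0.0396, g' = -0.664 → ψ₂ = 0.440
Converged at ψ₂ = 0.440.
  A: x = 0.279, y = 0.672
  B: x = 0.286, y = 0.163
  C: x = 0.240, y = 0.120
  D: x = 0.195, y = 0.045

y_C (drum 2) = 0.120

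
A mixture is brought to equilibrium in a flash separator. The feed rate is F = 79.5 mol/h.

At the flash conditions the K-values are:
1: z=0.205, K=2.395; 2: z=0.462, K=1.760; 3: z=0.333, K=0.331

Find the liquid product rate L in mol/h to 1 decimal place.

Newton iteration, ψ⁰ = 0.39:
  ψ = 0.390: g = 0.1546, g' = -0.599 → ψ = 0.648
  ψ = 0.648: g = -0.0079, g' = -0.694 → ψ = 0.637
Converged at ψ = 0.637.
Then V = ψ·F = 0.6367·79.5 = 50.6 mol/h and L = F − V = 28.9 mol/h.

L = 28.9 mol/h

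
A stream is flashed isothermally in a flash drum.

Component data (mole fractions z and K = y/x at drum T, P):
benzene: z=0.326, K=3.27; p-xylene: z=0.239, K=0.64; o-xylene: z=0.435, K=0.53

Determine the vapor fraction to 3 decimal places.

Let ψ = V/F and solve Σ zᵢ(Kᵢ−1)/(1+ψ(Kᵢ−1)) = 0.
Check two-phase: ΣzᵢKᵢ = 1.450 > 1 and Σzᵢ/Kᵢ = 1.294 > 1, so g(0) = 0.450 > 0 and g(1) = -0.294 < 0.
Iterate (Newton) starting at ψ = 0.46:
  ψ = 0.460: g = -0.0020, g' = -0.603 → ψ = 0.457
Converged at ψ = 0.457.

ψ = 0.457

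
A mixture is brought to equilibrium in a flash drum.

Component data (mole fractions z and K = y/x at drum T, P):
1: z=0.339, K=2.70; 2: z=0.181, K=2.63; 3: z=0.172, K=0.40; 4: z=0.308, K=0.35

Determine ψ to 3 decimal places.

Newton–Raphson from ψ = 0.67:
  ψ = 0.670: g = -0.1168, g' = -0.906 → ψ = 0.541
  ψ = 0.541: g = -0.0046, g' = -0.847 → ψ = 0.536
Converged at ψ = 0.536.

ψ = 0.536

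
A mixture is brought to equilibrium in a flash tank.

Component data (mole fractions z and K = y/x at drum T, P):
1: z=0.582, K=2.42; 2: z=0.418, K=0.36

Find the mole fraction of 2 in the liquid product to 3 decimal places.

Rachford–Rice: g(ψ) = Σ zᵢ(Kᵢ−1)/(1+ψ(Kᵢ−1)) = 0.
Check two-phase: ΣzᵢKᵢ = 1.559 > 1 and Σzᵢ/Kᵢ = 1.402 > 1, so g(0) = 0.559 > 0 and g(1) = -0.402 < 0.
Newton iteration, ψ⁰ = 0.58:
  ψ = 0.580: g = 0.0277, g' = -0.786 → ψ = 0.615
Converged at ψ = 0.615.
Compositions from xᵢ = zᵢ/(1+ψ(Kᵢ−1)), yᵢ = Kᵢxᵢ:
  1: x = 0.311, y = 0.752
  2: x = 0.689, y = 0.248

x_2 = 0.689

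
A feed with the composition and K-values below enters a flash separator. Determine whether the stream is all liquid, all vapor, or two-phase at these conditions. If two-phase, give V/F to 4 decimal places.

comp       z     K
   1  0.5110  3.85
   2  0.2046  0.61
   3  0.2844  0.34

ΣzᵢKᵢ = 2.1889; Σzᵢ/Kᵢ = 1.3046.
Both exceed 1, so a two-phase solution exists.
Material balance + equilibrium reduce to Σ zᵢ(Kᵢ−1)/(1+ψ(Kᵢ−1)) = 0.
Newton iteration, ψ⁰ = 0.39:
  ψ = 0.3900: g = 0.34285, g' = -1.1989 → ψ = 0.6760
  ψ = 0.6760: g = 0.05038, g' = -0.9459 → ψ = 0.7292
  ψ = 0.7292: g = -0.00027, g' = -0.9592 → ψ = 0.7289
Converged at ψ = 0.7289.

two-phase, V/F = 0.7289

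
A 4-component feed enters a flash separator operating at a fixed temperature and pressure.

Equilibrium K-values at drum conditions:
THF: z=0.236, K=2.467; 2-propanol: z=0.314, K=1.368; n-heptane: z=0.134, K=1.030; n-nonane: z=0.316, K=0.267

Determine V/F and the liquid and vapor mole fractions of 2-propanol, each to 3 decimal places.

Newton–Raphson from V/F = 0.5:
  V/F = 0.500: g = -0.0644, g' = -0.623 → V/F = 0.397
  V/F = 0.397: g = -0.0029, g' = -0.573 → V/F = 0.392
Converged at V/F = 0.392.
Compositions from xᵢ = zᵢ/(1+V/F(Kᵢ−1)), yᵢ = Kᵢxᵢ:
  THF: x = 0.150, y = 0.370
  2-propanol: x = 0.274, y = 0.375
  n-heptane: x = 0.132, y = 0.136
  n-nonane: x = 0.443, y = 0.118

V/F = 0.392, x_2-propanol = 0.274, y_2-propanol = 0.375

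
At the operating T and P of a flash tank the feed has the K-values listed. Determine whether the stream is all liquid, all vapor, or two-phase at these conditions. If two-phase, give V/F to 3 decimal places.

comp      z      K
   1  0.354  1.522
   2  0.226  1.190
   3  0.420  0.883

all vapor

ΣzᵢKᵢ = 1.179; Σzᵢ/Kᵢ = 0.898.
Since Σzᵢ/Kᵢ < 1 the mixture is above its dew point — single vapor phase.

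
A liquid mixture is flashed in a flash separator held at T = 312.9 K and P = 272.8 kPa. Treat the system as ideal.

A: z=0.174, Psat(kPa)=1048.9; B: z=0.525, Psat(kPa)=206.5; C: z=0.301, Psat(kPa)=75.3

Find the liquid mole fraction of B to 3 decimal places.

Raoult's law: Kᵢ = Pᵢˢᵃᵗ/P = Pᵢˢᵃᵗ/272.8.
  K_A = 1048.9/272.8 = 3.84494, K_B = 206.5/272.8 = 0.75696, K_C = 75.3/272.8 = 0.27603
Let ψ = V/F and solve Σ zᵢ(Kᵢ−1)/(1+ψ(Kᵢ−1)) = 0.
Feasibility: ΣzᵢKᵢ = 1.150, Σzᵢ/Kᵢ = 1.829 — both > 1, two phases present.
Newton iteration, ψ⁰ = 0.33:
  ψ = 0.330: g = -0.1697, g' = -0.684 → ψ = 0.082
  ψ = 0.082: g = 0.0398, g' = -1.138 → ψ = 0.117
  ψ = 0.117: g = 0.0022, g' = -1.015 → ψ = 0.119
Converged at ψ = 0.119.
Compositions from xᵢ = zᵢ/(1+ψ(Kᵢ−1)), yᵢ = Kᵢxᵢ:
  A: x = 0.130, y = 0.500
  B: x = 0.541, y = 0.409
  C: x = 0.329, y = 0.091

x_B = 0.541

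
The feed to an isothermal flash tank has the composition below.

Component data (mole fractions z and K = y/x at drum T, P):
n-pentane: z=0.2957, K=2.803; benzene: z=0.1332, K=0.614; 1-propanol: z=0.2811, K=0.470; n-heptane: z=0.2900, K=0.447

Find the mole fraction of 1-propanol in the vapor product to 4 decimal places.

y_1-propanol = 0.1465

Rachford–Rice: g(V/F) = Σ zᵢ(Kᵢ−1)/(1+V/F(Kᵢ−1)) = 0.
Check two-phase: ΣzᵢKᵢ = 1.1724 > 1 and Σzᵢ/Kᵢ = 1.5693 > 1, so g(0) = 0.1724 > 0 and g(1) = -0.5693 < 0.
Iterate (Newton) starting at V/F = 0.33:
  V/F = 0.3300: g = -0.10139, g' = -0.6526 → V/F = 0.1746
  V/F = 0.1746: g = 0.00865, g' = -0.7834 → V/F = 0.1857
  V/F = 0.1857: g = 0.00008, g' = -0.7698 → V/F = 0.1858
Converged at V/F = 0.1858.
Compositions from xᵢ = zᵢ/(1+V/F(Kᵢ−1)), yᵢ = Kᵢxᵢ:
  n-pentane: x = 0.2215, y = 0.6209
  benzene: x = 0.1435, y = 0.0881
  1-propanol: x = 0.3118, y = 0.1465
  n-heptane: x = 0.3232, y = 0.1445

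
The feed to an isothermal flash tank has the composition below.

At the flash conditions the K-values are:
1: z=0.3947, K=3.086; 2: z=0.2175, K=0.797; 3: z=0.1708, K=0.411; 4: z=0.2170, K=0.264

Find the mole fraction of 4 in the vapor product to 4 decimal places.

Rachford–Rice: g(ψ) = Σ zᵢ(Kᵢ−1)/(1+ψ(Kᵢ−1)) = 0.
Check two-phase: ΣzᵢKᵢ = 1.5189 > 1 and Σzᵢ/Kᵢ = 1.6383 > 1, so g(0) = 0.5189 > 0 and g(1) = -0.6383 < 0.
Iterate (Newton) starting at ψ = 0.36:
  ψ = 0.3600: g = 0.07763, g' = -0.8836 → ψ = 0.4479
  ψ = 0.4479: g = 0.00221, g' = -0.8408 → ψ = 0.4505
Converged at ψ = 0.4505.
Compositions from xᵢ = zᵢ/(1+ψ(Kᵢ−1)), yᵢ = Kᵢxᵢ:
  1: x = 0.2035, y = 0.6279
  2: x = 0.2394, y = 0.1908
  3: x = 0.2325, y = 0.0956
  4: x = 0.3246, y = 0.0857

y_4 = 0.0857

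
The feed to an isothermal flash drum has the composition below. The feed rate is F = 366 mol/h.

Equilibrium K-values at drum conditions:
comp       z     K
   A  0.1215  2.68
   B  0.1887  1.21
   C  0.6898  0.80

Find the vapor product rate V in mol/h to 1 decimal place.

V = 166.7 mol/h

Newton–Raphson from β = 0.61:
  β = 0.6100: g = -0.02119, g' = -0.1260 → β = 0.4418
  β = 0.4418: g = 0.00210, g' = -0.1532 → β = 0.4555
  β = 0.4555: g = 0.00002, g' = -0.1504 → β = 0.4556
Converged at β = 0.4556.
Then V = β·F = 0.4556·366 = 166.7 mol/h and L = F − V = 199.3 mol/h.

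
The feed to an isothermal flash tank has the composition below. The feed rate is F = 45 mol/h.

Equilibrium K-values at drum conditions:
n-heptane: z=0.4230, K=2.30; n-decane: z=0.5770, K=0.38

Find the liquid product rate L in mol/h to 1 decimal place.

Material balance + equilibrium reduce to Σ zᵢ(Kᵢ−1)/(1+β(Kᵢ−1)) = 0.
Feasibility: ΣzᵢKᵢ = 1.1922, Σzᵢ/Kᵢ = 1.7023 — both > 1, two phases present.
Newton iteration, β⁰ = 0.51:
  β = 0.5100: g = -0.19250, g' = -0.7328 → β = 0.2473
  β = 0.2473: g = -0.00642, g' = -0.7187 → β = 0.2384
Converged at β = 0.2384.
Then V = β·F = 0.2384·45 = 10.7 mol/h and L = F − V = 34.3 mol/h.

L = 34.3 mol/h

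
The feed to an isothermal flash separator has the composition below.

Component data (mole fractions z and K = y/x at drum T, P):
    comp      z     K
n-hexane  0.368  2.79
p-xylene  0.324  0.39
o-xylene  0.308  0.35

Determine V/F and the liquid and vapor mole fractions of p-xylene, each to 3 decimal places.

Rachford–Rice: g(V/F) = Σ zᵢ(Kᵢ−1)/(1+V/F(Kᵢ−1)) = 0.
Check two-phase: ΣzᵢKᵢ = 1.261 > 1 and Σzᵢ/Kᵢ = 1.843 > 1, so g(0) = 0.261 > 0 and g(1) = -0.843 < 0.
Iterate (Newton) starting at V/F = 0.5:
  V/F = 0.500: g = -0.2334, g' = -0.864 → V/F = 0.230
  V/F = 0.230: g = 0.0015, g' = -0.935 → V/F = 0.231
Converged at V/F = 0.231.
Compositions from xᵢ = zᵢ/(1+V/F(Kᵢ−1)), yᵢ = Kᵢxᵢ:
  n-hexane: x = 0.260, y = 0.726
  p-xylene: x = 0.377, y = 0.147
  o-xylene: x = 0.363, y = 0.127

V/F = 0.231, x_p-xylene = 0.377, y_p-xylene = 0.147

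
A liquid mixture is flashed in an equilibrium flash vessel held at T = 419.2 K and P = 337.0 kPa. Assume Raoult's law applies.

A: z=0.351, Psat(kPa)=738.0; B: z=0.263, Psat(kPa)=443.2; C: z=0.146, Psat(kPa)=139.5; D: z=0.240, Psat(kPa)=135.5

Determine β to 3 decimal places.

Raoult's law: Kᵢ = Pᵢˢᵃᵗ/P = Pᵢˢᵃᵗ/337.0.
  K_A = 738.0/337.0 = 2.18991, K_B = 443.2/337.0 = 1.31513, K_C = 139.5/337.0 = 0.41395, K_D = 135.5/337.0 = 0.40208
Let β = V/F and solve Σ zᵢ(Kᵢ−1)/(1+β(Kᵢ−1)) = 0.
Check two-phase: ΣzᵢKᵢ = 1.271 > 1 and Σzᵢ/Kᵢ = 1.310 > 1, so g(0) = 0.271 > 0 and g(1) = -0.310 < 0.
Iterate (Newton) starting at β = 0.5:
  β = 0.500: g = 0.0077, g' = -0.490 → β = 0.516
Converged at β = 0.516.

β = 0.516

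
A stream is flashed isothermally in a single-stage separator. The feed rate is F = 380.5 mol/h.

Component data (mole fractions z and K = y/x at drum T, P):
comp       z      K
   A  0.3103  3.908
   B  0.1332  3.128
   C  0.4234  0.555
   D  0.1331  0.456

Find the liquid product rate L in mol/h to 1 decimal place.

L = 102.3 mol/h

Rachford–Rice: g(V/F) = Σ zᵢ(Kᵢ−1)/(1+V/F(Kᵢ−1)) = 0.
Check two-phase: ΣzᵢKᵢ = 1.9250 > 1 and Σzᵢ/Kᵢ = 1.1768 > 1, so g(0) = 0.9250 > 0 and g(1) = -0.1768 < 0.
Iterate (Newton) starting at V/F = 0.5:
  V/F = 0.5000: g = 0.16325, g' = -0.7903 → V/F = 0.7066
  V/F = 0.7066: g = 0.01619, g' = -0.6598 → V/F = 0.7311
  V/F = 0.7311: g = 0.00008, g' = -0.6537 → V/F = 0.7312
Converged at V/F = 0.7312.
Then V = V/F·F = 0.7312·380.5 = 278.2 mol/h and L = F − V = 102.3 mol/h.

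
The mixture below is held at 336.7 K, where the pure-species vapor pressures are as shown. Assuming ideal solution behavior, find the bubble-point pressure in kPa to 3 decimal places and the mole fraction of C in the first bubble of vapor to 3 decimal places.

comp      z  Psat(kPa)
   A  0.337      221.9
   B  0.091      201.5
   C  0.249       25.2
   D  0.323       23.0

Pbub = 106.821 kPa, y_C = 0.059

At the bubble point ψ → 0, so ΣzᵢKᵢ = 1 with Kᵢ = Pᵢˢᵃᵗ/P ⇒ P = ΣzᵢPᵢˢᵃᵗ.
P = 0.337·221.9 + 0.091·201.5 + 0.249·25.2 + 0.323·23.0 = 106.821 kPa
yᵢ = zᵢPᵢˢᵃᵗ/P ⇒ y_C = 0.249·25.2/106.821 = 0.059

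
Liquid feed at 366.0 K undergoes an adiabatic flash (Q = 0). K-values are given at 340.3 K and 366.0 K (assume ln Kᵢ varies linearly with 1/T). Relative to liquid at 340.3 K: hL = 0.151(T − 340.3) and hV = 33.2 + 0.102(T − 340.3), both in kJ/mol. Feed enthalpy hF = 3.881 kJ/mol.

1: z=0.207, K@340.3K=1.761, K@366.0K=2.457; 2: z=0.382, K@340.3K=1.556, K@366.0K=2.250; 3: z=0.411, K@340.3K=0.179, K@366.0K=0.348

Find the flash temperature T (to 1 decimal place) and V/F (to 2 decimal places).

T = 342.0 K, V/F = 0.11

Adiabatic flash: solve Rachford–Rice at each trial T, then check hF = ψ·hV(T) + (1−ψ)·hL(T).
  T = 340.3 K: K = (1.761, 1.556, 0.179), RR gives ψ = 0.062, H_out = 2.072 kJ/mol
  T = 366.0 K: K = (2.457, 2.250, 0.348), RR gives ψ = 0.592, H_out = 22.787 kJ/mol
  T = 353.1 K: K = (2.091, 1.882, 0.252), RR gives ψ = 0.357, H_out = 13.547 kJ/mol
  T = 346.7 K: K = (1.922, 1.714, 0.213), RR gives ψ = 0.225, H_out = 8.379 kJ/mol
  T = 343.5 K: K = (1.841, 1.634, 0.196), RR gives ψ = 0.149, H_out = 5.420 kJ/mol
  T = 341.9 K: K = (1.801, 1.595, 0.187), RR gives ψ = 0.108, H_out = 3.803 kJ/mol
Linear interpolation between T = 341.9 (H_out = 3.803) and T = 343.5 (H_out = 5.420) on hF = 3.881 gives T ≈ 342.0 K, at which ψ = 0.11.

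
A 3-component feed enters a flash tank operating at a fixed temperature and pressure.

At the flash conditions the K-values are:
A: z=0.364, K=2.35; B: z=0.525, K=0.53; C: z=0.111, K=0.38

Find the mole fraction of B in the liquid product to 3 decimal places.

x_B = 0.598

Material balance + equilibrium reduce to Σ zᵢ(Kᵢ−1)/(1+ψ(Kᵢ−1)) = 0.
Feasibility: ΣzᵢKᵢ = 1.176, Σzᵢ/Kᵢ = 1.438 — both > 1, two phases present.
Newton–Raphson from ψ = 0.5:
  ψ = 0.500: g = -0.1289, g' = -0.524 → ψ = 0.254
  ψ = 0.254: g = 0.0040, g' = -0.577 → ψ = 0.261
Converged at ψ = 0.261.
Compositions from xᵢ = zᵢ/(1+ψ(Kᵢ−1)), yᵢ = Kᵢxᵢ:
  A: x = 0.269, y = 0.633
  B: x = 0.598, y = 0.317
  C: x = 0.132, y = 0.050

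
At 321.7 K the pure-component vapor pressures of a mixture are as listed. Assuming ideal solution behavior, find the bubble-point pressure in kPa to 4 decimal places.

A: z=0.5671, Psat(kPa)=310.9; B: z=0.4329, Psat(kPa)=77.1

At the bubble point ψ → 0, so ΣzᵢKᵢ = 1 with Kᵢ = Pᵢˢᵃᵗ/P ⇒ P = ΣzᵢPᵢˢᵃᵗ.
P = 0.5671·310.9 + 0.4329·77.1 = 209.6880 kPa

Pbub = 209.6880 kPa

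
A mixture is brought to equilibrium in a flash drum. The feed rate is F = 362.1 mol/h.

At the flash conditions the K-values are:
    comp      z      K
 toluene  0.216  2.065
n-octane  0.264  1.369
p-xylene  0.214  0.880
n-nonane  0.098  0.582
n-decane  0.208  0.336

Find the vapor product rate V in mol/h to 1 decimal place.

V = 125.8 mol/h

Material balance + equilibrium reduce to Σ zᵢ(Kᵢ−1)/(1+β(Kᵢ−1)) = 0.
Check two-phase: ΣzᵢKᵢ = 1.123 > 1 and Σzᵢ/Kᵢ = 1.328 > 1, so g(0) = 0.123 > 0 and g(1) = -0.328 < 0.
Newton iteration, β⁰ = 0.5:
  β = 0.500: g = -0.0535, g' = -0.366 → β = 0.354
  β = 0.354: g = -0.0022, g' = -0.341 → β = 0.347
Converged at β = 0.347.
Then V = β·F = 0.3475·362.1 = 125.8 mol/h and L = F − V = 236.3 mol/h.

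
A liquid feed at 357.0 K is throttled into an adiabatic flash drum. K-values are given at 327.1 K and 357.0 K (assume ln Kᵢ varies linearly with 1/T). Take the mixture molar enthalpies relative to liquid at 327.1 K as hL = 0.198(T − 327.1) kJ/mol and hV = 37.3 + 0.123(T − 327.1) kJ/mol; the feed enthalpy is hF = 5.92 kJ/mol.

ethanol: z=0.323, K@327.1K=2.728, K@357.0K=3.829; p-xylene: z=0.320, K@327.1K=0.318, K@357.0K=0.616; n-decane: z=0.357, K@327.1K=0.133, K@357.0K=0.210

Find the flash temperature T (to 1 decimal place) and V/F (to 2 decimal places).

T = 336.5 K, V/F = 0.11

Adiabatic flash: solve Rachford–Rice at each trial T, then check hF = ψ·hV(T) + (1−ψ)·hL(T).
  T = 327.1 K: K = (2.728, 0.318, 0.133), RR gives ψ = 0.022, H_out = 0.837 kJ/mol
  T = 357.0 K: K = (3.829, 0.616, 0.210), RR gives ψ = 0.288, H_out = 16.024 kJ/mol
  T = 342.1 K: K = (3.258, 0.450, 0.169), RR gives ψ = 0.160, H_out = 8.768 kJ/mol
  T = 334.6 K: K = (2.987, 0.380, 0.150), RR gives ψ = 0.094, H_out = 4.947 kJ/mol
  T = 338.4 K: K = (3.123, 0.414, 0.160), RR gives ψ = 0.128, H_out = 6.909 kJ/mol
  T = 336.5 K: K = (3.055, 0.396, 0.155), RR gives ψ = 0.111, H_out = 5.936 kJ/mol
Linear interpolation between T = 334.6 (H_out = 4.947) and T = 336.5 (H_out = 5.936) on hF = 5.92 gives T ≈ 336.5 K, at which ψ = 0.11.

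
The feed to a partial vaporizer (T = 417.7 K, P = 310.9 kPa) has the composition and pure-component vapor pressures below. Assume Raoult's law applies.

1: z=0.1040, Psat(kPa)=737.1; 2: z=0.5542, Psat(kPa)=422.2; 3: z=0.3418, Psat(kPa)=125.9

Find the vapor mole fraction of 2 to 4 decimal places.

Raoult's law: Kᵢ = Pᵢˢᵃᵗ/P = Pᵢˢᵃᵗ/310.9.
  K_1 = 737.1/310.9 = 2.370859, K_2 = 422.2/310.9 = 1.357993, K_3 = 125.9/310.9 = 0.404953
Let ψ = V/F and solve Σ zᵢ(Kᵢ−1)/(1+ψ(Kᵢ−1)) = 0.
g(0) = ΣzᵢKᵢ − 1 = 0.1376 and g(1) = 1 − Σzᵢ/Kᵢ = -0.2960, so a root lies in (0, 1).
Newton–Raphson from ψ = 0.45:
  ψ = 0.4500: g = -0.01872, g' = -0.3532 → ψ = 0.3970
  ψ = 0.3970: g = -0.00026, g' = -0.3439 → ψ = 0.3962
Converged at ψ = 0.3962.
Compositions from xᵢ = zᵢ/(1+ψ(Kᵢ−1)), yᵢ = Kᵢxᵢ:
  1: x = 0.0674, y = 0.1598
  2: x = 0.4854, y = 0.6591
  3: x = 0.4473, y = 0.1811

y_2 = 0.6591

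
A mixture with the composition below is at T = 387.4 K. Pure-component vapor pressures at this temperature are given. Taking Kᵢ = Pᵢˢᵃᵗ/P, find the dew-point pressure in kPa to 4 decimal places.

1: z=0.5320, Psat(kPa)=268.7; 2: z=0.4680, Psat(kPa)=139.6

Pdew = 187.5350 kPa

At the dew point ψ → 1, so Σzᵢ/Kᵢ = 1 with Kᵢ = Pᵢˢᵃᵗ/P ⇒ 1/P = Σzᵢ/Pᵢˢᵃᵗ.
1/P = 0.5320/268.7 + 0.4680/139.6 = 0.0053323 ⇒ P = 187.5350 kPa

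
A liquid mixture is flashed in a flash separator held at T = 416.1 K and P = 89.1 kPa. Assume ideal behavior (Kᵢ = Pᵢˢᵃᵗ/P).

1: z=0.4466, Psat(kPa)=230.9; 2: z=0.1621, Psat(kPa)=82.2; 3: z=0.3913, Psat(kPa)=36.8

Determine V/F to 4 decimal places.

Raoult's law: Kᵢ = Pᵢˢᵃᵗ/P = Pᵢˢᵃᵗ/89.1.
  K_1 = 230.9/89.1 = 2.591470, K_2 = 82.2/89.1 = 0.922559, K_3 = 36.8/89.1 = 0.413019
Material balance + equilibrium reduce to Σ zᵢ(Kᵢ−1)/(1+V/F(Kᵢ−1)) = 0.
Check two-phase: ΣzᵢKᵢ = 1.4685 > 1 and Σzᵢ/Kᵢ = 1.2955 > 1, so g(0) = 0.4685 > 0 and g(1) = -0.2955 < 0.
Newton–Raphson from V/F = 0.5:
  V/F = 0.5000: g = 0.05764, g' = -0.6219 → V/F = 0.5927
  V/F = 0.5927: g = 0.00038, g' = -0.6177 → V/F = 0.5933
Converged at V/F = 0.5933.

V/F = 0.5933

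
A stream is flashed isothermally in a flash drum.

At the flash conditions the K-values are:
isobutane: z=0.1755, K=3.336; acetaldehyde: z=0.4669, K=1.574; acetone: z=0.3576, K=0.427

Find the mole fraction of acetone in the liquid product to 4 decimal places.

x_acetone = 0.6020

Material balance + equilibrium reduce to Σ zᵢ(Kᵢ−1)/(1+β(Kᵢ−1)) = 0.
Feasibility: ΣzᵢKᵢ = 1.4731, Σzᵢ/Kᵢ = 1.1867 — both > 1, two phases present.
Newton–Raphson from β = 0.5:
  β = 0.5000: g = 0.11015, g' = -0.5273 → β = 0.7089
  β = 0.7089: g = -0.00024, g' = -0.5465 → β = 0.7085
Converged at β = 0.7085.
Compositions from xᵢ = zᵢ/(1+β(Kᵢ−1)), yᵢ = Kᵢxᵢ:
  isobutane: x = 0.0661, y = 0.2205
  acetaldehyde: x = 0.3319, y = 0.5224
  acetone: x = 0.6020, y = 0.2570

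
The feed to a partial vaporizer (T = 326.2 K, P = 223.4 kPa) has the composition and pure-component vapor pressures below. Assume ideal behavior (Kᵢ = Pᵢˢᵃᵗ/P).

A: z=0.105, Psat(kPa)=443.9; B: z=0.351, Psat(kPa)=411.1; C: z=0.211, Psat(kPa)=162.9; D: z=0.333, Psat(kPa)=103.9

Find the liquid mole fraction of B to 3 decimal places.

Raoult's law: Kᵢ = Pᵢˢᵃᵗ/P = Pᵢˢᵃᵗ/223.4.
  K_A = 443.9/223.4 = 1.98702, K_B = 411.1/223.4 = 1.84020, K_C = 162.9/223.4 = 0.72919, K_D = 103.9/223.4 = 0.46509
Newton–Raphson from ψ = 0.5:
  ψ = 0.500: g = -0.0322, g' = -0.367 → ψ = 0.412
Converged at ψ = 0.412.
Compositions from xᵢ = zᵢ/(1+ψ(Kᵢ−1)), yᵢ = Kᵢxᵢ:
  A: x = 0.075, y = 0.148
  B: x = 0.261, y = 0.480
  C: x = 0.237, y = 0.173
  D: x = 0.427, y = 0.199

x_B = 0.261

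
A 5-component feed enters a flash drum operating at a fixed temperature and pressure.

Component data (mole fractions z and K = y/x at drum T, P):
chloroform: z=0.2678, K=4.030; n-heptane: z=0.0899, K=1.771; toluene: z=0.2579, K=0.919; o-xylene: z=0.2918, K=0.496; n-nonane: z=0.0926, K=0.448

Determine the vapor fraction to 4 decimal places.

Newton iteration, ψ⁰ = 0.52:
  ψ = 0.5200: g = 0.07172, g' = -0.5913 → ψ = 0.6413
  ψ = 0.6413: g = 0.00363, g' = -0.5391 → ψ = 0.6480
Converged at ψ = 0.6480.

ψ = 0.6480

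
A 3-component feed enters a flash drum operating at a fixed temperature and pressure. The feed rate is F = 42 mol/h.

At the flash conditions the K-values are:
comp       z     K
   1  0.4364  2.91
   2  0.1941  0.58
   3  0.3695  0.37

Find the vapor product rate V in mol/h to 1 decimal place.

Rachford–Rice: g(V/F) = Σ zᵢ(Kᵢ−1)/(1+V/F(Kᵢ−1)) = 0.
Check two-phase: ΣzᵢKᵢ = 1.5192 > 1 and Σzᵢ/Kᵢ = 1.4833 > 1, so g(0) = 0.5192 > 0 and g(1) = -0.4833 < 0.
Iterate (Newton) starting at V/F = 0.5:
  V/F = 0.5000: g = -0.01667, g' = -0.7839 → V/F = 0.4787
  V/F = 0.4787: g = 0.00005, g' = -0.7887 → V/F = 0.4788
Converged at V/F = 0.4788.
Then V = V/F·F = 0.4788·42 = 20.1 mol/h and L = F − V = 21.9 mol/h.

V = 20.1 mol/h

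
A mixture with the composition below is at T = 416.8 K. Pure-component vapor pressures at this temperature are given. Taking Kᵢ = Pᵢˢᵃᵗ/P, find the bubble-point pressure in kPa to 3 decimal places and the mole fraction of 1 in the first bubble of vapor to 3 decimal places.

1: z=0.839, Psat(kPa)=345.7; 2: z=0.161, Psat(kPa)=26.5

Pbub = 294.309 kPa, y_1 = 0.986

At the bubble point ψ → 0, so ΣzᵢKᵢ = 1 with Kᵢ = Pᵢˢᵃᵗ/P ⇒ P = ΣzᵢPᵢˢᵃᵗ.
P = 0.839·345.7 + 0.161·26.5 = 294.309 kPa
yᵢ = zᵢPᵢˢᵃᵗ/P ⇒ y_1 = 0.839·345.7/294.309 = 0.986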